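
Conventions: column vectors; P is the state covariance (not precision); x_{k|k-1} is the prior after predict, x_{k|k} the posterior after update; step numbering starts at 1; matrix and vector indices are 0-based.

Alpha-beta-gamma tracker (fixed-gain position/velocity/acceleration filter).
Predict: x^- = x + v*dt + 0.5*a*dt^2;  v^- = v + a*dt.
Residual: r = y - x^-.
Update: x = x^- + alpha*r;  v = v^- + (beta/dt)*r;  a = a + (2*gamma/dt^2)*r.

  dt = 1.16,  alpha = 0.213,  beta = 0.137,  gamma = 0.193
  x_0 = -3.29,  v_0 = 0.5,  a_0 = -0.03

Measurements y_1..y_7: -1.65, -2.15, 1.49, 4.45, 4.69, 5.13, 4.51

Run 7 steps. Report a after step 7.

a_post = -3.6225

step 1: x_pred=-2.7302  r=1.0802  x^+=-2.5001  v^+=0.5928  a^+=0.2799
step 2: x_pred=-1.6242  r=-0.5258  x^+=-1.7362  v^+=0.8553  a^+=0.1290
step 3: x_pred=-0.6572  r=2.1472  x^+=-0.1999  v^+=1.2586  a^+=0.7450
step 4: x_pred=1.7613  r=2.6887  x^+=2.3340  v^+=2.4403  a^+=1.5163
step 5: x_pred=6.1849  r=-1.4949  x^+=5.8665  v^+=4.0226  a^+=1.0874
step 6: x_pred=11.2643  r=-6.1343  x^+=9.9577  v^+=4.5595  a^+=-0.6723
step 7: x_pred=14.7945  r=-10.2845  x^+=12.6039  v^+=2.5651  a^+=-3.6225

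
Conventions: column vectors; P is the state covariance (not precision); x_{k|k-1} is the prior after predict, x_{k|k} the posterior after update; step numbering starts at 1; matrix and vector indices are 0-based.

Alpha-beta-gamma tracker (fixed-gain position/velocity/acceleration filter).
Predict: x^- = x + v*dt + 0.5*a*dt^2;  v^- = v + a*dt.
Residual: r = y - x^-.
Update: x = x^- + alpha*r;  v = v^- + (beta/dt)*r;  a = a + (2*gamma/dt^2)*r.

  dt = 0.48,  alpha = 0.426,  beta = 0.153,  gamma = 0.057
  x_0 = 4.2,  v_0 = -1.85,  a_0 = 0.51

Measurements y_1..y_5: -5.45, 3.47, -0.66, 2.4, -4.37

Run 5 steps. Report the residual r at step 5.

resid = -2.7355

step 1: x_pred=3.3708  r=-8.8208  x^+=-0.3869  v^+=-4.4168  a^+=-3.8544
step 2: x_pred=-2.9510  r=6.4210  x^+=-0.2156  v^+=-4.2203  a^+=-0.6774
step 3: x_pred=-2.3194  r=1.6594  x^+=-1.6125  v^+=-4.0165  a^+=0.1437
step 4: x_pred=-3.5238  r=5.9238  x^+=-1.0003  v^+=-2.0593  a^+=3.0747
step 5: x_pred=-1.6345  r=-2.7355  x^+=-2.7998  v^+=-1.4553  a^+=1.7213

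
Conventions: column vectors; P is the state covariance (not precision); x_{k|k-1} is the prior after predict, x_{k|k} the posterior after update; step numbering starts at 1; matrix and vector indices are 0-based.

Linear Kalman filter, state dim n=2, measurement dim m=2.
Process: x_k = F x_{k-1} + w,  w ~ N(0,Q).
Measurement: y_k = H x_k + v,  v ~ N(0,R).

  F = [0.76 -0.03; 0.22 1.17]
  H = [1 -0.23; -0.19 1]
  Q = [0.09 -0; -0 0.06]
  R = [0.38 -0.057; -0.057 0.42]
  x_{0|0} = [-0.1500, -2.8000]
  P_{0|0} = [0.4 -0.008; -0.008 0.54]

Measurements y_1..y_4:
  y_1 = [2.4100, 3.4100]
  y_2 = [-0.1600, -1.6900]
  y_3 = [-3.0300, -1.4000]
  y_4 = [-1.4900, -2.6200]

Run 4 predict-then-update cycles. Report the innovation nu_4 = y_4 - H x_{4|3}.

step 1: x^-=[-0.0300, -3.3090]  P^-=[0.3219 0.0409; 0.0409 0.8144]  S=[0.7262 -0.2628; -0.2628 1.2305]  K=[0.4599 0.0817; 0.0386 0.6638]  nu=[1.6789, 6.7133]  x^+=[1.2909, 1.2120]  P^+=[0.1798 0.0423; 0.0423 0.2846]
step 2: x^-=[0.9447, 1.7020]  P^-=[0.1922 0.0574; 0.0574 0.4801]  S=[0.5712 -0.1440; -0.1440 0.8852]  K=[0.3330 0.0778; 0.0426 0.5370]  nu=[-0.7133, -3.2125]  x^+=[0.4574, -0.0533]  P^+=[0.1310 0.0386; 0.0386 0.2304]
step 3: x^-=[0.3492, 0.0382]  P^-=[0.1641 0.0478; 0.0478 0.4016]  S=[0.5433 -0.1306; -0.1306 0.8094]  K=[0.2983 0.0687; 0.0360 0.4908]  nu=[-3.3704, -1.3719]  x^+=[-0.7504, -0.7565]  P^+=[0.1173 0.0342; 0.0342 0.2106]
step 4: x^-=[-0.5476, -1.0503]  P^-=[0.1564 0.0424; 0.0424 0.3715]  S=[0.5365 -0.1279; -0.1279 0.7811]  K=[0.2884 0.0634; 0.0319 0.4706]  nu=[-1.1839, -1.6738]  x^+=[-0.9953, -1.8757]  P^+=[0.1133 0.0317; 0.0317 0.2018]

innov = [-1.1839, -1.6738]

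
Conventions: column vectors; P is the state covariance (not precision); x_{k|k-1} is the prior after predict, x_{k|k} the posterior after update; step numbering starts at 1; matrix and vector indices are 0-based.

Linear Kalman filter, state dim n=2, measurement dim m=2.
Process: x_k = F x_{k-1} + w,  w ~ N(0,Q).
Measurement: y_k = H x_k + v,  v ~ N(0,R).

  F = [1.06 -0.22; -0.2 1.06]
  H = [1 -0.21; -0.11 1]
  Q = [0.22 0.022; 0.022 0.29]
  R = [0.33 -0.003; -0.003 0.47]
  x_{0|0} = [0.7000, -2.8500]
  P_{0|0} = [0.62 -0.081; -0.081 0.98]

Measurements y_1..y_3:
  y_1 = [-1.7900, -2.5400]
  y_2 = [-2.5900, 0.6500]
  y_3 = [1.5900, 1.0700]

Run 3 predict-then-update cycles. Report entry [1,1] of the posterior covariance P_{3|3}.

step 1: x^-=[1.3690, -3.1610]  P^-=[1.0018 -0.4326; -0.4326 1.4503]  S=[1.5775 -0.8603; -0.8603 2.0276]  K=[0.7113 0.0341; -0.0838 0.7032]  nu=[-3.8228, 0.7716]  x^+=[-1.3238, -2.2982]  P^+=[0.2432 0.0406; 0.0406 0.3352]
step 2: x^-=[-0.8976, -2.1713]  P^-=[0.4905 -0.0603; -0.0603 0.6592]  S=[0.8749 -0.2570; -0.2570 1.1483]  K=[0.5843 0.0313; -0.0608 0.5662]  nu=[-2.1484, 2.7226]  x^+=[-2.0676, -0.4993]  P^+=[0.2001 0.0350; 0.0350 0.2701]
step 3: x^-=[-2.0818, -0.1157]  P^-=[0.4416 -0.0426; -0.0426 0.5867]  S=[0.8153 -0.2183; -0.2183 1.0714]  K=[0.5603 0.0291; -0.0587 0.5400]  nu=[3.6475, 0.9567]  x^+=[-0.0101, 0.1867]  P^+=[0.1918 0.0331; 0.0331 0.2576]

P_post[1,1] = 0.2576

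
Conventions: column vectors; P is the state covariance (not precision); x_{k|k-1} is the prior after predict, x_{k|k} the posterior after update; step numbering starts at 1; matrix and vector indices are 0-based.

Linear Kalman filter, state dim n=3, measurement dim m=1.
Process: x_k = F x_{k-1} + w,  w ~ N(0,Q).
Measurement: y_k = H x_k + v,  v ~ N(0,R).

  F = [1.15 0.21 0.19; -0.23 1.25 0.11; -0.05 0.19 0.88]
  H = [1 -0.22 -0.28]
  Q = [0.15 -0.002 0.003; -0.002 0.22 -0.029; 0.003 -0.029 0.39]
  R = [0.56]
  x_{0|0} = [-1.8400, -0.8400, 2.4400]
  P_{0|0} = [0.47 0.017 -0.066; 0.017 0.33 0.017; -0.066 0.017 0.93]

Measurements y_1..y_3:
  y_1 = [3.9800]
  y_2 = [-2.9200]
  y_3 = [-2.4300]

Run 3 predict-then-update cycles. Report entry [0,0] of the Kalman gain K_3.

K[0,0] = 0.6751

step 1: x^-=[-1.8288, -0.3584, 2.0796]  P^-=[0.8004 0.0023 0.0858; 0.0023 0.7700 0.1758; 0.0858 0.1758 1.1344]  S=[1.4592]  K=[0.5317; -0.1482; -0.1854]  nu=[6.3122]  x^+=[1.5275, -1.2940, 0.9093]  P^+=[0.3879 0.1173 0.2296; 0.1173 0.7379 0.1357; 0.2296 0.1357 1.0843]
step 2: x^-=[1.6577, -1.8688, 0.4779]  P^-=[0.9025 0.3291 0.4760; 0.3291 1.3649 0.3476; 0.4760 0.3476 1.2802]  S=[1.2603]  K=[0.5529; -0.0543; 0.0326]  nu=[-4.8550]  x^+=[-1.0264, -1.6051, 0.3197]  P^+=[0.5173 0.3670 0.4533; 0.3670 1.3612 0.3498; 0.4533 0.3498 1.2789]
step 3: x^-=[-1.4567, -1.7352, 0.0277]  P^-=[1.3435 0.8837 0.8494; 0.8837 2.2519 0.6829; 0.8494 0.6829 1.5009]  S=[1.3498]  K=[0.6751; 0.1460; 0.2066]  nu=[-1.3472]  x^+=[-2.3663, -1.9319, -0.2507]  P^+=[0.7283 0.7507 0.6611; 0.7507 2.2231 0.6422; 0.6611 0.6422 1.4433]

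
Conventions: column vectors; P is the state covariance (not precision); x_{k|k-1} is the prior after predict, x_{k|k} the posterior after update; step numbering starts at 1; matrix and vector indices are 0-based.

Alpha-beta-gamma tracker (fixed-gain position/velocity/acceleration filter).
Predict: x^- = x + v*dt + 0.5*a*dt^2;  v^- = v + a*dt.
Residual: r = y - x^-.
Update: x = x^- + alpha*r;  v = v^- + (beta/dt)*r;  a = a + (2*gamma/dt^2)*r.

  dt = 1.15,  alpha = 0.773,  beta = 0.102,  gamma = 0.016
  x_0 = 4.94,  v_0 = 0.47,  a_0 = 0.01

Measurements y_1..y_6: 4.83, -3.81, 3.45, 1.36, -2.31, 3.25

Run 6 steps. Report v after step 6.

step 1: x_pred=5.4871  r=-0.6571  x^+=4.9792  v^+=0.4232  a^+=-0.0059
step 2: x_pred=5.4620  r=-9.2720  x^+=-1.7053  v^+=-0.4060  a^+=-0.2302
step 3: x_pred=-2.3244  r=5.7744  x^+=2.1392  v^+=-0.1586  a^+=-0.0905
step 4: x_pred=1.8970  r=-0.5370  x^+=1.4819  v^+=-0.3103  a^+=-0.1035
step 5: x_pred=1.0566  r=-3.3666  x^+=-1.5458  v^+=-0.7280  a^+=-0.1850
step 6: x_pred=-2.5053  r=5.7553  x^+=1.9436  v^+=-0.4302  a^+=-0.0457

v_post = -0.4302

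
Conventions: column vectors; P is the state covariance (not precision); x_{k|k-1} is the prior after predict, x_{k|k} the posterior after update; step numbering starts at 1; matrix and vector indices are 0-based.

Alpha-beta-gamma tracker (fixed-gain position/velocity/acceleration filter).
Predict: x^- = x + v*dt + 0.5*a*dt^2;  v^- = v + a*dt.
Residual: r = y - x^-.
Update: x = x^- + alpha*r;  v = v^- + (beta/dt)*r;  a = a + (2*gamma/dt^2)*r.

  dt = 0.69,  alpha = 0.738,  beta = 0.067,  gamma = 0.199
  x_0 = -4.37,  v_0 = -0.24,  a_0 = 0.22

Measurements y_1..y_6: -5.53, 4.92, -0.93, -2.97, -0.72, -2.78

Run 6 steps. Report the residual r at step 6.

resid = -4.8147

step 1: x_pred=-4.4832  r=-1.0468  x^+=-5.2557  v^+=-0.1898  a^+=-0.6551
step 2: x_pred=-5.5427  r=10.4627  x^+=2.1788  v^+=0.3741  a^+=8.0913
step 3: x_pred=4.3630  r=-5.2930  x^+=0.4568  v^+=5.4431  a^+=3.6665
step 4: x_pred=5.0854  r=-8.0554  x^+=-0.8595  v^+=7.1909  a^+=-3.0674
step 5: x_pred=3.3720  r=-4.0920  x^+=0.3521  v^+=4.6770  a^+=-6.4882
step 6: x_pred=2.0347  r=-4.8147  x^+=-1.5185  v^+=-0.2673  a^+=-10.5131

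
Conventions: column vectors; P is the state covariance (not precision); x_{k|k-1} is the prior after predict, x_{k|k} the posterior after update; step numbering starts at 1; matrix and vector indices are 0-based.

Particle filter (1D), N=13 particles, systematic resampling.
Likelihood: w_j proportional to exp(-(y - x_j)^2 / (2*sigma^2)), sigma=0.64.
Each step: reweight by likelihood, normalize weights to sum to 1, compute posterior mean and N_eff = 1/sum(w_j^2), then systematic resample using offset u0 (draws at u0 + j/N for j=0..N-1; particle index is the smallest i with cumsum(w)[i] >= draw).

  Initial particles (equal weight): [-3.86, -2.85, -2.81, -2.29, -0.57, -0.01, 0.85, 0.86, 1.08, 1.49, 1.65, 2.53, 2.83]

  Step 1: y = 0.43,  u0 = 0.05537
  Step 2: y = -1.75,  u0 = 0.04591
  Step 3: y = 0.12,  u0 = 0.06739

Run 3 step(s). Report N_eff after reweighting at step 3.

N_eff = 12.0439

step 1: w=[0.0000, 0.0000, 0.0000, 0.0000, 0.0796, 0.2129, 0.2175, 0.2152, 0.1610, 0.0684, 0.0438, 0.0012, 0.0002]  mean=0.6744  Neff=5.6236  idx=[4, 5, 5, 5, 6, 6, 7, 7, 7, 8, 8, 9, 10]
step 2: w=[0.7067, 0.0960, 0.0960, 0.0960, 0.0010, 0.0010, 0.0009, 0.0009, 0.0009, 0.0002, 0.0002, 0.0000, 0.0000]  mean=-0.4010  Neff=1.8974  idx=[0, 0, 0, 0, 0, 0, 0, 0, 0, 1, 2, 2, 3]
step 3: w=[0.0625, 0.0625, 0.0625, 0.0625, 0.0625, 0.0625, 0.0625, 0.0625, 0.0625, 0.1094, 0.1094, 0.1094, 0.1094]  mean=-0.3249  Neff=12.0439  idx=[1, 2, 3, 4, 6, 7, 8, 9, 10, 10, 11, 12, 12]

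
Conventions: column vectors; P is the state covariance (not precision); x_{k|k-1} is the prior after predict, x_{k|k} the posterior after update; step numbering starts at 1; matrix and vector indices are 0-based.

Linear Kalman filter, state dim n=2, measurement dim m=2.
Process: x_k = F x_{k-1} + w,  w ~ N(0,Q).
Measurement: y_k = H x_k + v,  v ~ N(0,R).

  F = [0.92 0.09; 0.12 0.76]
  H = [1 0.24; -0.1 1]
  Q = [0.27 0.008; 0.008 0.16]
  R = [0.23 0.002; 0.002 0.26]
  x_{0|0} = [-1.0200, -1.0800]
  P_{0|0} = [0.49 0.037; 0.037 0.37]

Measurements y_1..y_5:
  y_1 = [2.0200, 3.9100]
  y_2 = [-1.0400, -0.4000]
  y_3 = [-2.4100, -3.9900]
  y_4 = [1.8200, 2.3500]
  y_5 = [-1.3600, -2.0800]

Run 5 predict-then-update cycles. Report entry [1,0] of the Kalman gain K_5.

step 1: x^-=[-1.0356, -0.9432]  P^-=[0.6939 0.1137; 0.1137 0.3875]  S=[1.0007 0.1366; 0.1366 0.6317]  K=[0.7327 -0.0883; 0.1291 0.5675]  nu=[3.2820, 4.7496]  x^+=[0.9497, 2.1760]  P^+=[0.1694 -0.0045; -0.0045 0.1474]
step 2: x^-=[1.0695, 1.7677]  P^-=[0.4138 0.0336; 0.0336 0.2467]  S=[0.6742 0.0526; 0.0526 0.5042]  K=[0.6322 -0.0815; 0.1008 0.4722]  nu=[-2.5338, -2.0608]  x^+=[-0.3644, 0.5392]  P^+=[0.1465 -0.0053; -0.0053 0.1225]
step 3: x^-=[-0.2867, 0.3661]  P^-=[0.3941 0.0288; 0.0288 0.2319]  S=[0.6513 0.0464; 0.0464 0.4901]  K=[0.6215 -0.0804; 0.0971 0.4581]  nu=[-2.2112, -4.3848]  x^+=[-1.3082, -1.8572]  P^+=[0.1440 -0.0053; -0.0053 0.1188]
step 4: x^-=[-1.3707, -1.5685]  P^-=[0.3920 0.0283; 0.0283 0.2297]  S=[0.6488 0.0455; 0.0455 0.4880]  K=[0.6203 -0.0802; 0.0966 0.4559]  nu=[3.5671, 3.7814]  x^+=[0.5385, 0.5001]  P^+=[0.1438 -0.0052; -0.0052 0.1182]
step 5: x^-=[0.5404, 0.4447]  P^-=[0.3918 0.0282; 0.0282 0.2294]  S=[0.6485 0.0454; 0.0454 0.4877]  K=[0.6202 -0.0802; 0.0965 0.4556]  nu=[-2.0071, -2.4707]  x^+=[-0.5061, -0.8747]  P^+=[0.1437 -0.0052; -0.0052 0.1181]

K[1,0] = 0.0965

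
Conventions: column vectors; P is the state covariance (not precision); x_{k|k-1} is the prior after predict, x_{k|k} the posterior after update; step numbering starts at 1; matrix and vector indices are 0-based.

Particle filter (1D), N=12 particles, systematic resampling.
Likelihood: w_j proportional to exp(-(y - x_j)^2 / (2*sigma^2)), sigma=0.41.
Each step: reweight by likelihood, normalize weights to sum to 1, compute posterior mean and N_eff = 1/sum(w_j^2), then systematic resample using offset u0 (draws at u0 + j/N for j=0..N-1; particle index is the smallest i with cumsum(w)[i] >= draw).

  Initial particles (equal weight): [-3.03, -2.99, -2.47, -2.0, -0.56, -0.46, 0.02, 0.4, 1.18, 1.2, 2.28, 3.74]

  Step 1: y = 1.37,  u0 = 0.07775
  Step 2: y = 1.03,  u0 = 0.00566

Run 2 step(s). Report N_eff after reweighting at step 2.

step 1: w=[0.0000, 0.0000, 0.0000, 0.0000, 0.0000, 0.0000, 0.0022, 0.0310, 0.4568, 0.4667, 0.0433, 0.0000]  mean=1.2102  Neff=2.3296  idx=[8, 8, 8, 8, 8, 9, 9, 9, 9, 9, 9, 10]
step 2: w=[0.0918, 0.0918, 0.0918, 0.0918, 0.0918, 0.0900, 0.0900, 0.0900, 0.0900, 0.0900, 0.0900, 0.0009]  mean=1.1918  Neff=11.0196  idx=[0, 0, 1, 2, 3, 4, 5, 6, 7, 8, 9, 10]

N_eff = 11.0196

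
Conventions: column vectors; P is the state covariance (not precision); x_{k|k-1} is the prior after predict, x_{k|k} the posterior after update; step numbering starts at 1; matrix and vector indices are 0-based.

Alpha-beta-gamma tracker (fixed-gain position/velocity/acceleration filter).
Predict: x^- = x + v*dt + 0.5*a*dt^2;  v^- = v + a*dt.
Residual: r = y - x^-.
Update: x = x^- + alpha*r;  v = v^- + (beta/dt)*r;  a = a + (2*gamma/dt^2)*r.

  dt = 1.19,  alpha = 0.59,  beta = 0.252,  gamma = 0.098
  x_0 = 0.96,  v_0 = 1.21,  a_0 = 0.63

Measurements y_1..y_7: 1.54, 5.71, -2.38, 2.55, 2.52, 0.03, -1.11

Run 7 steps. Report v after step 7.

v_post = -2.6917

step 1: x_pred=2.8460  r=-1.3060  x^+=2.0754  v^+=1.6831  a^+=0.4492
step 2: x_pred=4.3965  r=1.3135  x^+=5.1715  v^+=2.4959  a^+=0.6310
step 3: x_pred=8.5884  r=-10.9684  x^+=2.1170  v^+=0.9241  a^+=-0.8871
step 4: x_pred=2.5887  r=-0.0387  x^+=2.5659  v^+=-0.1397  a^+=-0.8924
step 5: x_pred=1.7678  r=0.7522  x^+=2.2116  v^+=-1.0424  a^+=-0.7883
step 6: x_pred=0.4130  r=-0.3830  x^+=0.1870  v^+=-2.0615  a^+=-0.8413
step 7: x_pred=-2.8619  r=1.7519  x^+=-1.8283  v^+=-2.6917  a^+=-0.5988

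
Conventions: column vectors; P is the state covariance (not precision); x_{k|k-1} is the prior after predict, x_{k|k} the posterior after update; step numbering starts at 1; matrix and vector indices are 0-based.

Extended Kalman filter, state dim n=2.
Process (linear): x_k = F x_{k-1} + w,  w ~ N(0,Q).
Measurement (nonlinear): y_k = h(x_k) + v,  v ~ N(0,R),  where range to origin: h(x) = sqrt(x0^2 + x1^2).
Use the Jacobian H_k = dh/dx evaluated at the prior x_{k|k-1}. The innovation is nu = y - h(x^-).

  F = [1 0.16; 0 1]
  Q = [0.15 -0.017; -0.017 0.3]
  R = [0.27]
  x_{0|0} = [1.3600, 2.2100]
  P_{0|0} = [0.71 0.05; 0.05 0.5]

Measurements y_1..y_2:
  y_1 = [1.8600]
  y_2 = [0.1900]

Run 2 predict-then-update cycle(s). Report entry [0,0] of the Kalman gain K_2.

K[0,0] = 0.3677

step 1: x^-=[1.7136, 2.2100]  P^-=[0.8888 0.1130; 0.1130 0.8000]  H_jac=[0.6128 0.7903]  S=[1.2128]  K=[0.5227; 0.5784]  nu=[-0.9365]  x^+=[1.2241, 1.6683]  P^+=[0.5574 -0.2537; -0.2537 0.3943]
step 2: x^-=[1.4910, 1.6683]  P^-=[0.6364 -0.2076; -0.2076 0.6943]  H_jac=[0.6664 0.7456]  S=[0.7323]  K=[0.3677; 0.5180]  nu=[-2.0475]  x^+=[0.7381, 0.6077]  P^+=[0.5373 -0.3471; -0.3471 0.4978]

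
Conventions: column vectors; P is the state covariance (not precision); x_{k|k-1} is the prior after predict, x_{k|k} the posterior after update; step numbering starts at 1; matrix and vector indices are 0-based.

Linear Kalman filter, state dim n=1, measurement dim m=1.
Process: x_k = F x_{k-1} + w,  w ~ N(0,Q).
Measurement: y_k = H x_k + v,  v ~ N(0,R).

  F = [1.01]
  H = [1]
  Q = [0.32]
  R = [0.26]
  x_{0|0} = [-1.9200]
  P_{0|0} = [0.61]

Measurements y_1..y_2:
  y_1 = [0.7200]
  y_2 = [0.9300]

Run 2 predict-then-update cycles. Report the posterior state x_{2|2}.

x_post = [0.6714]

step 1: x^-=[-1.9392]  P^-=[0.9423]  S=[1.2023]  K=[0.7837]  nu=[2.6592]  x^+=[0.1449]  P^+=[0.2038]
step 2: x^-=[0.1464]  P^-=[0.5279]  S=[0.7879]  K=[0.6700]  nu=[0.7836]  x^+=[0.6714]  P^+=[0.1742]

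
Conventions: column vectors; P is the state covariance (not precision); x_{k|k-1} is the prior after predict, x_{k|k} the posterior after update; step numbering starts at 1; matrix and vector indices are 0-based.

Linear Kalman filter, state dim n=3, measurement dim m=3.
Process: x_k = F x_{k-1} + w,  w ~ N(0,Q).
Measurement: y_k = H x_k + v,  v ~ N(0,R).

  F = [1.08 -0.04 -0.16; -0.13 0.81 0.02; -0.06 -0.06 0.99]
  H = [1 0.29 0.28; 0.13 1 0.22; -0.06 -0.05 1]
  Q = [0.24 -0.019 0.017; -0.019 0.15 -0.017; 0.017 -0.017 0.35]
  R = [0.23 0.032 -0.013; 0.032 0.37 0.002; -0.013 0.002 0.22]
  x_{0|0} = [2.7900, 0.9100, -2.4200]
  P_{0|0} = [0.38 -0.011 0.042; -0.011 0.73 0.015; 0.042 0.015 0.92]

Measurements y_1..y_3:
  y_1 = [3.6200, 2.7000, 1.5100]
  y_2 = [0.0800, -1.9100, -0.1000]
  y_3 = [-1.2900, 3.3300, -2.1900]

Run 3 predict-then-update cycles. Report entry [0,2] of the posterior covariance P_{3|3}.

step 1: x^-=[3.3640, 0.3260, -2.6178]  P^-=[0.6946 -0.1088 -0.1061; -0.1088 0.6383 -0.0243; -0.1061 -0.0243 1.2488]  S=[0.9497 0.2359 0.1821; 0.2359 1.0355 0.2102; 0.1821 0.2102 1.4874]  K=[0.7417 -0.1766 -0.1615; -0.0625 0.6353 -0.1156; 0.0797 0.0421 0.8290]  nu=[0.8944, 2.5126, 4.3459]  x^+=[2.8818, 1.3643, 1.1619]  P^+=[0.1945 -0.0591 -0.0368; -0.0591 0.2438 -0.0147; -0.0368 -0.0147 0.1785]
step 2: x^-=[2.8719, 0.7537, 0.8956]  P^-=[0.4894 -0.1064 -0.0589; -0.1064 0.3255 -0.0284; -0.0589 -0.0284 0.5322]  S=[0.6892 0.0875 0.0434; 0.0875 0.6860 0.0711; 0.0434 0.0711 0.7640]  K=[0.6692 -0.1529 -0.1323; -0.0824 0.4649 -0.0887; 0.0704 0.0371 0.6956]  nu=[-3.2612, -3.2340, -0.7856]  x^+=[1.2881, -0.4113, -0.0002]  P^+=[0.1741 -0.0514 -0.0302; -0.0514 0.1784 -0.0117; -0.0302 -0.0117 0.1498]
step 3: x^-=[1.4076, -0.5006, -0.0528]  P^-=[0.4619 -0.0947 -0.0466; -0.0947 0.2807 -0.0247; -0.0466 -0.0247 0.5027]  S=[0.6699 0.0857 0.0497; 0.0857 0.6447 0.0714; 0.0497 0.0714 0.7325]  K=[0.6567 -0.1431 -0.1256; -0.0788 0.4274 -0.0814; 0.0742 0.0384 0.6829]  nu=[-2.5376, 3.6592, -2.0778]  x^+=[-0.5213, 1.4324, -1.5199]  P^+=[0.1700 -0.0480 -0.0287; -0.0480 0.1640 -0.0107; -0.0287 -0.0107 0.1471]

P_post[0,2] = -0.0287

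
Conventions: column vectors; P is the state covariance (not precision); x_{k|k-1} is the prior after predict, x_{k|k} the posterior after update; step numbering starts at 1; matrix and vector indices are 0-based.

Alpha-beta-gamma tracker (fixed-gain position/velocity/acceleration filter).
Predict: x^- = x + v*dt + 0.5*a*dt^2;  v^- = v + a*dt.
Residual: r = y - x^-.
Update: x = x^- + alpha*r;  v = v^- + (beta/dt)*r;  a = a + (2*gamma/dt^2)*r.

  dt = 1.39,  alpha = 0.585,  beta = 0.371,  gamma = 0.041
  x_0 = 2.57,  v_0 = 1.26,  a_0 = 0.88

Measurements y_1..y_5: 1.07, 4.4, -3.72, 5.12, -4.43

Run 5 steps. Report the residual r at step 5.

resid = -9.6982

step 1: x_pred=5.1715  r=-4.1015  x^+=2.7721  v^+=1.3885  a^+=0.7059
step 2: x_pred=5.3841  r=-0.9841  x^+=4.8084  v^+=2.1071  a^+=0.6642
step 3: x_pred=8.3788  r=-12.0988  x^+=1.3010  v^+=-0.1990  a^+=0.1507
step 4: x_pred=1.1700  r=3.9500  x^+=3.4807  v^+=1.0647  a^+=0.3183
step 5: x_pred=5.2682  r=-9.6982  x^+=-0.4052  v^+=-1.0813  a^+=-0.0933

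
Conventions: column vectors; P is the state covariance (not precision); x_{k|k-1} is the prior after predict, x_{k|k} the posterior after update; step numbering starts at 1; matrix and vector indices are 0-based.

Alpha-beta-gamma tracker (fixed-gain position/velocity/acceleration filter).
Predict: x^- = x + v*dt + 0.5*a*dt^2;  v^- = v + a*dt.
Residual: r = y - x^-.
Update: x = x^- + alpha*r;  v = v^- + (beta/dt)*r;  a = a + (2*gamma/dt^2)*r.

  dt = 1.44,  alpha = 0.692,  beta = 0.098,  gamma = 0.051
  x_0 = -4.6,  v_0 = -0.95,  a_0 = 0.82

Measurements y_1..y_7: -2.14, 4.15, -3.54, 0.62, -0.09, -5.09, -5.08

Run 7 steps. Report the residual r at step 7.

step 1: x_pred=-5.1178  r=2.9778  x^+=-3.0572  v^+=0.4335  a^+=0.9665
step 2: x_pred=-1.4309  r=5.5809  x^+=2.4311  v^+=2.2050  a^+=1.2410
step 3: x_pred=6.8929  r=-10.4329  x^+=-0.3267  v^+=3.2820  a^+=0.7278
step 4: x_pred=5.1541  r=-4.5341  x^+=2.0165  v^+=4.0215  a^+=0.5048
step 5: x_pred=8.3308  r=-8.4208  x^+=2.5036  v^+=4.1753  a^+=0.0906
step 6: x_pred=8.6099  r=-13.6999  x^+=-0.8704  v^+=3.3734  a^+=-0.5833
step 7: x_pred=3.3824  r=-8.4624  x^+=-2.4736  v^+=1.9574  a^+=-0.9996

resid = -8.4624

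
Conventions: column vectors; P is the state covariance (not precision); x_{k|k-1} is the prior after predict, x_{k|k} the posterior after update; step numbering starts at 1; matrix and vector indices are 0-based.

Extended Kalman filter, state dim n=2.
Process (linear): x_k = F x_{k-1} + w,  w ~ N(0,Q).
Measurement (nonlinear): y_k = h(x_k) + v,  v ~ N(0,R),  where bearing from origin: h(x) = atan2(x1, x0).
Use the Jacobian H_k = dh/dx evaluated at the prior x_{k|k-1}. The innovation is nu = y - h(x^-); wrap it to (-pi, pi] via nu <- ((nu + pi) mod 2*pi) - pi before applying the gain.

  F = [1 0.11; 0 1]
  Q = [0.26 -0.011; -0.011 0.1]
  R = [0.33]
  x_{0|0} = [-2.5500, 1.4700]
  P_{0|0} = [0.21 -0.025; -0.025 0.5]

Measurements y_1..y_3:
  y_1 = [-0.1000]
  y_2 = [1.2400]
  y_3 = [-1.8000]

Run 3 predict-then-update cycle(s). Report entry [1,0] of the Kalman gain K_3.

K[1,0] = -0.1480

step 1: x^-=[-2.3883, 1.4700]  P^-=[0.4706 0.0190; 0.0190 0.6000]  H_jac=[-0.1869 -0.3037]  S=[0.4039]  K=[-0.2320; -0.4599]  nu=[-2.6899]  x^+=[-1.7642, 2.7070]  P^+=[0.4488 -0.0241; -0.0241 0.5146]
step 2: x^-=[-1.4664, 2.7070]  P^-=[0.7097 0.0215; 0.0215 0.6146]  H_jac=[-0.2856 -0.1547]  S=[0.4045]  K=[-0.5093; -0.2503]  nu=[-0.8273]  x^+=[-1.0451, 2.9140]  P^+=[0.6048 -0.0301; -0.0301 0.5892]
step 3: x^-=[-0.7245, 2.9140]  P^-=[0.8653 0.0238; 0.0238 0.6892]  H_jac=[-0.3232 -0.0804]  S=[0.4261]  K=[-0.6609; -0.1480]  nu=[2.6687]  x^+=[-2.4882, 2.5190]  P^+=[0.6792 -0.0179; -0.0179 0.6799]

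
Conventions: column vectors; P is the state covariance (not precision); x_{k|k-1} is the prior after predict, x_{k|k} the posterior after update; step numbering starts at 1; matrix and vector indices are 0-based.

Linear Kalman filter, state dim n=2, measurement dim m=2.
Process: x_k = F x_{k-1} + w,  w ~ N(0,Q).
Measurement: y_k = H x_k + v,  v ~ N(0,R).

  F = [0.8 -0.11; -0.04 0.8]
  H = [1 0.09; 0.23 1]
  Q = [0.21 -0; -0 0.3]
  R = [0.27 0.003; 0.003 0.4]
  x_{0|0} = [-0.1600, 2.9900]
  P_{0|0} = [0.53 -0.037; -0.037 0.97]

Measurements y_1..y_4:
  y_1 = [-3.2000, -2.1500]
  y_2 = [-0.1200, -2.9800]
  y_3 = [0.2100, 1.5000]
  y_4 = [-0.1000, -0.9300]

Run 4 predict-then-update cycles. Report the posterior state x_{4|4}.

x_post = [-0.0828, -0.4051]

step 1: x^-=[-0.4569, 2.3984]  P^-=[0.5674 -0.1262; -0.1262 0.9240]  S=[0.8222 0.0879; 0.0879 1.2960]  K=[0.6809 -0.0428; -0.1270 0.6992]  nu=[-2.9590, -4.4433]  x^+=[-2.2814, -0.3324]  P^+=[0.1890 -0.0586; -0.0586 0.2928]
step 2: x^-=[-1.7885, -0.1747]  P^-=[0.3448 -0.0695; -0.0695 0.4914]  S=[0.6063 0.0555; 0.0555 0.8777]  K=[0.5606 -0.0244; -0.0919 0.5475]  nu=[1.6843, -2.3939]  x^+=[-0.7860, -1.6402]  P^+=[0.1552 -0.0438; -0.0438 0.2288]
step 3: x^-=[-0.4483, -1.2807]  P^-=[0.3198 -0.0533; -0.0533 0.4495]  S=[0.5839 0.0626; 0.0626 0.8419]  K=[0.5413 -0.0162; -0.0783 0.5252]  nu=[0.7736, 2.8839]  x^+=[-0.0763, 0.1732]  P^+=[0.1496 -0.0393; -0.0393 0.2189]
step 4: x^-=[-0.0801, 0.1416]  P^-=[0.3153 -0.0494; -0.0494 0.4428]  S=[0.5800 0.0650; 0.0650 0.8368]  K=[0.5376 -0.0141; -0.0748 0.5214]  nu=[-0.0327, -1.0532]  x^+=[-0.0828, -0.4051]  P^+=[0.1485 -0.0382; -0.0382 0.2171]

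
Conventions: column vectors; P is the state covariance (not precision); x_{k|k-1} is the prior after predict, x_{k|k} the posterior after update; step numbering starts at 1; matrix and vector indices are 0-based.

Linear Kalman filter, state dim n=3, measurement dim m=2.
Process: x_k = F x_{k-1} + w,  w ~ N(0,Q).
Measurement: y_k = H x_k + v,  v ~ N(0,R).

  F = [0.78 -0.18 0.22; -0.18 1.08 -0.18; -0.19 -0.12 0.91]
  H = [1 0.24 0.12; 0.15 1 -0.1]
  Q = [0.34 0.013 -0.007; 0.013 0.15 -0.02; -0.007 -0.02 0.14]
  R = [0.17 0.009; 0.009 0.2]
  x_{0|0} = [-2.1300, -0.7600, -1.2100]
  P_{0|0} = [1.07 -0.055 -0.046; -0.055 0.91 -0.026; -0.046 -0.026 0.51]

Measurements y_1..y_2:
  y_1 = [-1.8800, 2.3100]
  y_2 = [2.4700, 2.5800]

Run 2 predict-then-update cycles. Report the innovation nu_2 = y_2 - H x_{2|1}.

step 1: x^-=[-1.7908, -0.2196, -0.6052]  P^-=[1.0469 -0.3812 -0.0663; -0.3812 1.2911 -0.1949; -0.0663 -0.1949 0.6331]  S=[1.0902 0.0601; 0.0601 1.4476]  K=[0.8793 -0.1868; -0.1349 0.8715; -0.0239 -0.1843]  nu=[0.0361, 2.7377]  x^+=[-2.2704, 2.1613, -1.1105]  P^+=[0.1732 -0.0638 -0.0838; -0.0638 0.1860 0.0338; -0.0838 0.0338 0.5828]
step 2: x^-=[-2.4043, 2.9428, -0.8386]  P^-=[0.4661 -0.1022 0.0294; -0.1022 0.3977 -0.0772; 0.0294 -0.0772 0.6503]  S=[0.6219 0.0509; 0.0509 0.5986]  K=[0.7255 -0.1205; -0.0796 0.6585; 0.1630 -0.2440]  nu=[4.2686, -0.0860]  x^+=[0.7031, 2.5465, -0.1218]  P^+=[0.1389 -0.0436 -0.0517; -0.0436 0.1396 0.0206; -0.0517 0.0206 0.6021]

innov = [4.2686, -0.0860]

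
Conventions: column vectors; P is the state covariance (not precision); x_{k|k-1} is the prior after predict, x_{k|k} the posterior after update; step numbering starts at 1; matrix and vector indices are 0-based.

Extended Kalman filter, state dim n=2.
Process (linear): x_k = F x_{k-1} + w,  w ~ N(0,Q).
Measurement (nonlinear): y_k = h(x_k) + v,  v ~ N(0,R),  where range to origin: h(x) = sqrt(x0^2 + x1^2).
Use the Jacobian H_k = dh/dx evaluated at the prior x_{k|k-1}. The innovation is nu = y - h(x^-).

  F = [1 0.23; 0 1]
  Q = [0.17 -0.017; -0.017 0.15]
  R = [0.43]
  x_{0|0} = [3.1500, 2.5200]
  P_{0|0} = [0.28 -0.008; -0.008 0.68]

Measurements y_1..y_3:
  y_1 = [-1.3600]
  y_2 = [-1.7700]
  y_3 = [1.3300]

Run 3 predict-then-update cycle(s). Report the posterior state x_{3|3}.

step 1: x^-=[3.7296, 2.5200]  P^-=[0.4823 0.1314; 0.1314 0.8300]  H_jac=[0.8286 0.5599]  S=[1.1432]  K=[0.4139; 0.5017]  nu=[-5.8611]  x^+=[1.3036, -0.4206]  P^+=[0.2864 -0.1060; -0.1060 0.5422]
step 2: x^-=[1.2068, -0.4206]  P^-=[0.4364 0.0017; 0.0017 0.6922]  H_jac=[0.9443 -0.3291]  S=[0.8930]  K=[0.4608; -0.2533]  nu=[-3.0480]  x^+=[-0.1976, 0.3515]  P^+=[0.2468 0.1059; 0.1059 0.6349]
step 3: x^-=[-0.1168, 0.3515]  P^-=[0.4991 0.2350; 0.2350 0.7849]  H_jac=[-0.3153 0.9490]  S=[1.0459]  K=[0.0628; 0.6414]  nu=[0.9596]  x^+=[-0.0566, 0.9670]  P^+=[0.4950 0.1929; 0.1929 0.3547]

x_post = [-0.0566, 0.9670]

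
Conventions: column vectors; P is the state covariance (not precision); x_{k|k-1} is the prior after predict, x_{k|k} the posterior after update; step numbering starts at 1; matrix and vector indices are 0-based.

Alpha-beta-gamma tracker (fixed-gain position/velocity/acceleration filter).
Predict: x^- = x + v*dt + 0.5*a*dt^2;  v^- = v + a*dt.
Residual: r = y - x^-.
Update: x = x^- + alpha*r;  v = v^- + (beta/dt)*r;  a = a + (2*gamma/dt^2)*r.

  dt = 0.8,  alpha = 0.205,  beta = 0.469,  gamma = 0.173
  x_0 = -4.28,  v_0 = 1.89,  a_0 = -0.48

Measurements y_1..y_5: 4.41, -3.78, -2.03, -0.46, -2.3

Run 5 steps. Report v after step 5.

step 1: x_pred=-2.9216  r=7.3316  x^+=-1.4186  v^+=5.8042  a^+=3.4836
step 2: x_pred=4.3395  r=-8.1195  x^+=2.6750  v^+=3.8310  a^+=-0.9059
step 3: x_pred=5.4499  r=-7.4799  x^+=3.9165  v^+=-1.2788  a^+=-4.9498
step 4: x_pred=1.3095  r=-1.7695  x^+=0.9468  v^+=-6.2760  a^+=-5.9064
step 5: x_pred=-5.9641  r=3.6641  x^+=-5.2129  v^+=-8.8531  a^+=-3.9255

v_post = -8.8531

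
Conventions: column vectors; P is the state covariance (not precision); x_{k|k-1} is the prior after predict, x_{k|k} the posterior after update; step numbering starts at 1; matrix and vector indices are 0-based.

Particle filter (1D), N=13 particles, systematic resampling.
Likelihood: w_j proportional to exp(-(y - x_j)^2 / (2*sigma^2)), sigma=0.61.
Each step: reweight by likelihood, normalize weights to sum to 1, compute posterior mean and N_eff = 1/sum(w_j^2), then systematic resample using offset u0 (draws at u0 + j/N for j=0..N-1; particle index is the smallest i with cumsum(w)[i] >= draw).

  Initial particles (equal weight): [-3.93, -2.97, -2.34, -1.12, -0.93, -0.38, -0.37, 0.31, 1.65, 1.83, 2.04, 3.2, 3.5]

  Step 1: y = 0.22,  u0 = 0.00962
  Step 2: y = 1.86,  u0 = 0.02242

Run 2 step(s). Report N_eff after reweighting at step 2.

N_eff = 5.3710

step 1: w=[0.0000, 0.0000, 0.0001, 0.0345, 0.0651, 0.2373, 0.2412, 0.3808, 0.0247, 0.0118, 0.0045, 0.0000, 0.0000]  mean=-0.0892  Neff=3.7632  idx=[3, 4, 5, 5, 5, 6, 6, 6, 7, 7, 7, 7, 7]
step 2: w=[0.0000, 0.0001, 0.0057, 0.0057, 0.0057, 0.0061, 0.0061, 0.0061, 0.1929, 0.1929, 0.1929, 0.1929, 0.1929]  mean=0.2855  Neff=5.3710  idx=[5, 8, 8, 9, 9, 9, 10, 10, 11, 11, 11, 12, 12]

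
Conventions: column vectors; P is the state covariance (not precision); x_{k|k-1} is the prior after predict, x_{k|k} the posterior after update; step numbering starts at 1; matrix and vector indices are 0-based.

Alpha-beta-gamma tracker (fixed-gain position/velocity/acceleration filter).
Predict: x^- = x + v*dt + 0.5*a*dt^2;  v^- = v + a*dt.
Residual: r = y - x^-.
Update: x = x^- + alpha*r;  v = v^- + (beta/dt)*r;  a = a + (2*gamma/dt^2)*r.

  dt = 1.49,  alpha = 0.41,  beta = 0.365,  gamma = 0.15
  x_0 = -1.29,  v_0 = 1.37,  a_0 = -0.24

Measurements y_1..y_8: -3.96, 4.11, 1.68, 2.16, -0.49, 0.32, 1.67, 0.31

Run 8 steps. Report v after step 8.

step 1: x_pred=0.4849  r=-4.4449  x^+=-1.3375  v^+=-0.0764  a^+=-0.8406
step 2: x_pred=-2.3846  r=6.4946  x^+=0.2782  v^+=0.2620  a^+=0.0370
step 3: x_pred=0.7096  r=0.9704  x^+=1.1074  v^+=0.5548  a^+=0.1681
step 4: x_pred=2.1207  r=0.0393  x^+=2.1368  v^+=0.8149  a^+=0.1734
step 5: x_pred=3.5435  r=-4.0335  x^+=1.8898  v^+=0.0852  a^+=-0.3716
step 6: x_pred=1.6042  r=-1.2842  x^+=1.0777  v^+=-0.7831  a^+=-0.5452
step 7: x_pred=-0.6943  r=2.3643  x^+=0.2751  v^+=-1.0162  a^+=-0.2257
step 8: x_pred=-1.4895  r=1.7995  x^+=-0.7517  v^+=-0.9116  a^+=0.0175

v_post = -0.9116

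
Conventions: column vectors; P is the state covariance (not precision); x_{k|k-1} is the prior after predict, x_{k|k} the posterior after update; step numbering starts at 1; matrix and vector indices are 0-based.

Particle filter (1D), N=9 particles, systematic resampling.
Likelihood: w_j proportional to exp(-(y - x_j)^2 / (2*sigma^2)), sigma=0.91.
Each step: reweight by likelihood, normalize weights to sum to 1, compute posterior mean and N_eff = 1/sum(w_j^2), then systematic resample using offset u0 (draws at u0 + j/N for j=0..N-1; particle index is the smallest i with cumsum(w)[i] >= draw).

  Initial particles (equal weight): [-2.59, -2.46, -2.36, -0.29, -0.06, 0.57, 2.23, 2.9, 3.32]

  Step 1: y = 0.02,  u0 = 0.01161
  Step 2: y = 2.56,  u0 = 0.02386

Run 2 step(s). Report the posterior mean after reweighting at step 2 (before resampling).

post_mean = 0.3759

step 1: w=[0.0056, 0.0084, 0.0113, 0.3246, 0.3427, 0.2866, 0.0180, 0.0023, 0.0005]  mean=0.0353  Neff=3.2731  idx=[1, 3, 3, 3, 4, 4, 4, 5, 5]
step 2: w=[0.0000, 0.0293, 0.0293, 0.0293, 0.0627, 0.0627, 0.0627, 0.3620, 0.3620]  mean=0.3759  Neff=3.6173  idx=[1, 4, 6, 7, 7, 7, 8, 8, 8]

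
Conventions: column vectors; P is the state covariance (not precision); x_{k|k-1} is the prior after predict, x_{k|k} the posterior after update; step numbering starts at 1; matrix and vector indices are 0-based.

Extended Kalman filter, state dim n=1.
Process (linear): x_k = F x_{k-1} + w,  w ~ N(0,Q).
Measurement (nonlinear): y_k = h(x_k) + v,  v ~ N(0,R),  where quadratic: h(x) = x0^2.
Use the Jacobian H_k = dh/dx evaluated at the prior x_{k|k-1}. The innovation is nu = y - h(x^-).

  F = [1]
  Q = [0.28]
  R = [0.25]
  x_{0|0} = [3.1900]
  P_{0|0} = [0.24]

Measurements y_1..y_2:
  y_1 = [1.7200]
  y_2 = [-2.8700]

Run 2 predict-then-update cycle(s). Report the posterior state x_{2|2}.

step 1: x^-=[3.1900]  P^-=[0.5200]  H_jac=[6.3800]  S=[21.4163]  K=[0.1549]  nu=[-8.4561]  x^+=[1.8801]  P^+=[0.0061]
step 2: x^-=[1.8801]  P^-=[0.2861]  H_jac=[3.7601]  S=[4.2946]  K=[0.2505]  nu=[-6.4046]  x^+=[0.2759]  P^+=[0.0167]

x_post = [0.2759]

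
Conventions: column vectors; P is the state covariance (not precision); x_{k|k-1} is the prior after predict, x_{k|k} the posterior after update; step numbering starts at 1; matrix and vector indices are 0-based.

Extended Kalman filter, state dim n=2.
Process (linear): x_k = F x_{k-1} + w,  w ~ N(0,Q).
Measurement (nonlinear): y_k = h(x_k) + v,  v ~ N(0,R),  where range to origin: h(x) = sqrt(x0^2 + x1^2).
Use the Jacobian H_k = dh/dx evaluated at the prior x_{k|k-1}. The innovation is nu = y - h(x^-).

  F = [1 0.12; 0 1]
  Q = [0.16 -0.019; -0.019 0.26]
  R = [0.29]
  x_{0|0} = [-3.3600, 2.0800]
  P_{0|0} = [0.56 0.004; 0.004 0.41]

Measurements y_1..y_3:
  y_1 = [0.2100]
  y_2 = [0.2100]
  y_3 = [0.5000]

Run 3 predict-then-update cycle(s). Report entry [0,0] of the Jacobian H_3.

step 1: x^-=[-3.1104, 2.0800]  P^-=[0.7269 0.0342; 0.0342 0.6700]  H_jac=[-0.8313 0.5559]  S=[0.9677]  K=[-0.6047; 0.3555]  nu=[-3.5318]  x^+=[-0.9746, 0.8244]  P^+=[0.3730 0.2422; 0.2422 0.5477]
step 2: x^-=[-0.8756, 0.8244]  P^-=[0.5990 0.2890; 0.2890 0.8077]  H_jac=[-0.7281 0.6855]  S=[0.6986]  K=[-0.3407; 0.4914]  nu=[-0.9927]  x^+=[-0.5374, 0.3367]  P^+=[0.5179 0.4059; 0.4059 0.6390]
step 3: x^-=[-0.4970, 0.3367]  P^-=[0.7845 0.4636; 0.4636 0.8990]  H_jac=[-0.8280 0.5608]  S=[0.6800]  K=[-0.5729; 0.1769]  nu=[-0.1003]  x^+=[-0.4396, 0.3189]  P^+=[0.5613 0.5325; 0.5325 0.8777]

H_jac[0,0] = -0.8280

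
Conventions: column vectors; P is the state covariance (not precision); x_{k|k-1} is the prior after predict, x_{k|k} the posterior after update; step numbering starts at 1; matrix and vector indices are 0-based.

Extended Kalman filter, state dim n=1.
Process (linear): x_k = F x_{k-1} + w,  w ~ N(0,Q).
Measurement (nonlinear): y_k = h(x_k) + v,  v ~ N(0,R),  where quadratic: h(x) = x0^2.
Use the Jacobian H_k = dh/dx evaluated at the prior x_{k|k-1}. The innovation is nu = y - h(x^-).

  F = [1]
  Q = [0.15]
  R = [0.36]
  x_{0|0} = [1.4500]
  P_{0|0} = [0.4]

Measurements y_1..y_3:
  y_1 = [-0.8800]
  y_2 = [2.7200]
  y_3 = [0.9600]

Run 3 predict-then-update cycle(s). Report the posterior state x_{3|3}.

x_post = [1.0784]

step 1: x^-=[1.4500]  P^-=[0.5500]  H_jac=[2.9000]  S=[4.9855]  K=[0.3199]  nu=[-2.9825]  x^+=[0.4958]  P^+=[0.0397]
step 2: x^-=[0.4958]  P^-=[0.1897]  H_jac=[0.9916]  S=[0.5466]  K=[0.3442]  nu=[2.4742]  x^+=[1.3474]  P^+=[0.1250]
step 3: x^-=[1.3474]  P^-=[0.2750]  H_jac=[2.6949]  S=[2.3569]  K=[0.3144]  nu=[-0.8556]  x^+=[1.0784]  P^+=[0.0420]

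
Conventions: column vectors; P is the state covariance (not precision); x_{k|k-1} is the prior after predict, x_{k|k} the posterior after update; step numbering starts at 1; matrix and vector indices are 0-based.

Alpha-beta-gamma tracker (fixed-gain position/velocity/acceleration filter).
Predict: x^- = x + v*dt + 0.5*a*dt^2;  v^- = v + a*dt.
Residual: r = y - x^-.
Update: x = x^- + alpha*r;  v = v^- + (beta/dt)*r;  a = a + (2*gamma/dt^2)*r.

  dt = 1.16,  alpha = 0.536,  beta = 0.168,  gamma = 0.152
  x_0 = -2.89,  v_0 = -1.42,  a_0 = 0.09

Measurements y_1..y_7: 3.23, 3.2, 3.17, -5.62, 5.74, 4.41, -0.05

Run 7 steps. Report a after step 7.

step 1: x_pred=-4.4766  r=7.7066  x^+=-0.3459  v^+=-0.1995  a^+=1.8311
step 2: x_pred=0.6547  r=2.5453  x^+=2.0190  v^+=2.2932  a^+=2.4061
step 3: x_pred=6.2980  r=-3.1280  x^+=4.6214  v^+=4.6313  a^+=1.6995
step 4: x_pred=11.1371  r=-16.7571  x^+=2.1553  v^+=4.1758  a^+=-2.0863
step 5: x_pred=5.5956  r=0.1444  x^+=5.6730  v^+=1.7766  a^+=-2.0537
step 6: x_pred=6.3521  r=-1.9421  x^+=5.3111  v^+=-0.8870  a^+=-2.4925
step 7: x_pred=2.6053  r=-2.6553  x^+=1.1821  v^+=-4.1628  a^+=-3.0924

a_post = -3.0924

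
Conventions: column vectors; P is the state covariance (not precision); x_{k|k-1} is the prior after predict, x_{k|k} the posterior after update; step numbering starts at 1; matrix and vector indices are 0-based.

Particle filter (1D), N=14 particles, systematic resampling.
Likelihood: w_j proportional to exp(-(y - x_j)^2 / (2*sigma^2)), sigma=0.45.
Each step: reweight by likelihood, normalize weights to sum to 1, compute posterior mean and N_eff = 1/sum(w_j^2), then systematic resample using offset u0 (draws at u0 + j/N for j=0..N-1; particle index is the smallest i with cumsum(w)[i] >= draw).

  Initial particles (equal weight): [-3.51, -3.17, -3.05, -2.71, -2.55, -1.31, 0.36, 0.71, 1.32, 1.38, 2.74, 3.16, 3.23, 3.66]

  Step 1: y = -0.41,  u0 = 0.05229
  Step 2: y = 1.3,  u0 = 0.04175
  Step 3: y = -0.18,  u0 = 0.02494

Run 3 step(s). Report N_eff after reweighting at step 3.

N_eff = 10.7516

step 1: w=[0.0000, 0.0000, 0.0000, 0.0000, 0.0000, 0.3278, 0.5603, 0.1094, 0.0015, 0.0009, 0.0000, 0.0000, 0.0000, 0.0000]  mean=-0.1469  Neff=2.3072  idx=[5, 5, 5, 5, 6, 6, 6, 6, 6, 6, 6, 6, 7, 7]
step 2: w=[0.0000, 0.0000, 0.0000, 0.0000, 0.0645, 0.0645, 0.0645, 0.0645, 0.0645, 0.0645, 0.0645, 0.0645, 0.2420, 0.2420]  mean=0.5294  Neff=6.6487  idx=[4, 5, 6, 7, 9, 10, 11, 12, 12, 12, 12, 13, 13, 13]
step 3: w=[0.1107, 0.1107, 0.1107, 0.1107, 0.1107, 0.1107, 0.1107, 0.0322, 0.0322, 0.0322, 0.0322, 0.0322, 0.0322, 0.0322]  mean=0.4388  Neff=10.7516  idx=[0, 0, 1, 2, 2, 3, 4, 4, 5, 6, 6, 8, 10, 12]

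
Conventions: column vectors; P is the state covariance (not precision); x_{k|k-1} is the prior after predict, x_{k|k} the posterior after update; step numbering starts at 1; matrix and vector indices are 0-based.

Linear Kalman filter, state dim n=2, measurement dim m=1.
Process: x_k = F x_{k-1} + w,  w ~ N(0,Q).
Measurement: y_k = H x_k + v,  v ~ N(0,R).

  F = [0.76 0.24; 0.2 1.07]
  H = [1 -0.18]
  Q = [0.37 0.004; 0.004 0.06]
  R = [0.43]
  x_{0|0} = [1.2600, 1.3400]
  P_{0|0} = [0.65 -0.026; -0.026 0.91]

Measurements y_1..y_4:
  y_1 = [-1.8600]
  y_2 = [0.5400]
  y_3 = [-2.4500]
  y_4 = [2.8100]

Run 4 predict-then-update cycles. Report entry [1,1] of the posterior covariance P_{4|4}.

step 1: x^-=[1.2792, 1.6858]  P^-=[0.7884 0.3141; 0.3141 1.1167]  S=[1.1415]  K=[0.6411; 0.0991]  nu=[-2.8358]  x^+=[-0.5389, 1.4049]  P^+=[0.3192 0.2416; 0.2416 1.1055]
step 2: x^-=[-0.0724, 1.3954]  P^-=[0.7062 0.5445; 0.5445 1.4419]  S=[0.9869]  K=[0.6163; 0.2887]  nu=[0.8636]  x^+=[0.4598, 1.6448]  P^+=[0.3314 0.3689; 0.3689 1.3596]
step 3: x^-=[0.7442, 1.8519]  P^-=[0.7743 0.7212; 0.7212 1.7878]  S=[1.0026]  K=[0.6428; 0.3984]  nu=[-2.8608]  x^+=[-1.0948, 0.7122]  P^+=[0.3600 0.4645; 0.4645 1.6287]
step 4: x^-=[-0.6611, 0.5430]  P^-=[0.8412 0.8770; 0.8770 2.1378]  S=[1.0248]  K=[0.6668; 0.4803]  nu=[3.5689]  x^+=[1.7187, 2.2570]  P^+=[0.3855 0.5488; 0.5488 1.9015]

P_post[1,1] = 1.9015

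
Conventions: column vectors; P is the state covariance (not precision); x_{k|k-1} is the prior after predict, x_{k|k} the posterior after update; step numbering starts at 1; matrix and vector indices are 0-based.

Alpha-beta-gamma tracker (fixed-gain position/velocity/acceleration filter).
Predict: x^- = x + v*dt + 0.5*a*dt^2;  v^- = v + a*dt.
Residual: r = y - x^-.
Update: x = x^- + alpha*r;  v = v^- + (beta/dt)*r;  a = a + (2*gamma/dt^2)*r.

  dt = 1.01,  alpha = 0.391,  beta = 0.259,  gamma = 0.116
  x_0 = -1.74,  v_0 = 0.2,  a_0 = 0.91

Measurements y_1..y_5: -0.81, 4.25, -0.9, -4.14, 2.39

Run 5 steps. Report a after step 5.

a_post = -2.1033

step 1: x_pred=-1.0739  r=0.2639  x^+=-0.9707  v^+=1.1868  a^+=0.9700
step 2: x_pred=0.7227  r=3.5273  x^+=2.1019  v^+=3.0710  a^+=1.7722
step 3: x_pred=6.1075  r=-7.0075  x^+=3.3676  v^+=3.0640  a^+=0.1785
step 4: x_pred=6.5532  r=-10.6932  x^+=2.3722  v^+=0.5021  a^+=-2.2534
step 5: x_pred=1.7300  r=0.6600  x^+=1.9880  v^+=-1.6046  a^+=-2.1033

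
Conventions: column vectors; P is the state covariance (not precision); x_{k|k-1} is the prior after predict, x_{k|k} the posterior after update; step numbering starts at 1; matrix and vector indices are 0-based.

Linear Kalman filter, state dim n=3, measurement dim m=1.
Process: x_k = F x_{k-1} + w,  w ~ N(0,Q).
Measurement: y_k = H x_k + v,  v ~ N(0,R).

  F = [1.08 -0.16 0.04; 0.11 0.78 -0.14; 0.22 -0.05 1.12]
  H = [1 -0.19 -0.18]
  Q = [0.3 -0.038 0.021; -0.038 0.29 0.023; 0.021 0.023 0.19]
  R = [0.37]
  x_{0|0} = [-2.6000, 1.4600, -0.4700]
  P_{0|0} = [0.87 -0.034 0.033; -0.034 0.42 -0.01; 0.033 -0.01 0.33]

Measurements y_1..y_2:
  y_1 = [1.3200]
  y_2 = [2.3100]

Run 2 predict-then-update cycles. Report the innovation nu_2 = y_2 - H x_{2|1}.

step 1: x^-=[-3.0604, 0.9186, -1.1714]  P^-=[1.3408 -0.0223 0.2909; -0.0223 0.5579 -0.0355; 0.2909 -0.0355 0.6652]  S=[1.6538]  K=[0.7816; -0.0737; 0.1076]  nu=[4.3441]  x^+=[0.3351, 0.5983, -0.7041]  P^+=[0.3304 0.0730 0.1519; 0.0730 0.5489 -0.0224; 0.1519 -0.0224 0.6461]
step 2: x^-=[0.2380, 0.6021, -0.7448]  P^-=[0.6886 -0.0342 0.3154; -0.0342 0.6533 -0.0853; 0.3154 -0.0853 1.0936]  S=[1.0113]  K=[0.6313; -0.1414; 0.1333]  nu=[2.0524]  x^+=[1.5335, 0.3120, -0.4713]  P^+=[0.2857 0.0561 0.2303; 0.0561 0.6331 -0.0662; 0.2303 -0.0662 1.0756]

innov = [2.0524]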